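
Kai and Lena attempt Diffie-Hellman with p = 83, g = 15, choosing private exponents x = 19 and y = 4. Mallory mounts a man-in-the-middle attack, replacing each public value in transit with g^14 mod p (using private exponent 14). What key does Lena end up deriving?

Lena receives Mallory's public value M = 15^14 mod 83 instead of the honest one.
15^1 ≡ 15 (mod 83)
15^2 = (15^1)^2 ≡ 15^2 = 225 ≡ 59 (mod 83)
15^4 = (15^2)^2 ≡ 59^2 = 3481 ≡ 78 (mod 83)
15^8 = (15^4)^2 ≡ 78^2 = 6084 ≡ 25 (mod 83)
15^14 = 15^8 · 15^4 · 15^2 ≡ 25 · 78 · 59 ≡ 12 (mod 83).
So M = 12. Lena computes K = M^4 mod 83.
12^1 ≡ 12 (mod 83)
12^2 = (12^1)^2 ≡ 12^2 = 144 ≡ 61 (mod 83)
12^4 = (12^2)^2 ≡ 61^2 = 3721 ≡ 69 (mod 83)

69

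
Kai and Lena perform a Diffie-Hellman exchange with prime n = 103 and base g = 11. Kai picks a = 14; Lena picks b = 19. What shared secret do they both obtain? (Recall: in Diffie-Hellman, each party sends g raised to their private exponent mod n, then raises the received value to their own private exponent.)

Lena sends B = g^b mod n = 11^19 mod 103.
11^1 ≡ 11 (mod 103)
11^2 = (11^1)^2 ≡ 11^2 = 121 ≡ 18 (mod 103)
11^4 = (11^2)^2 ≡ 18^2 = 324 ≡ 15 (mod 103)
11^8 = (11^4)^2 ≡ 15^2 = 225 ≡ 19 (mod 103)
11^16 = (11^8)^2 ≡ 19^2 = 361 ≡ 52 (mod 103)
11^19 = 11^16 · 11^2 · 11^1 ≡ 52 · 18 · 11 ≡ 99 (mod 103).
So B = 99. Kai then computes K = B^a mod n = 99^14 mod 103.
99^1 ≡ 99 (mod 103)
99^2 = (99^1)^2 ≡ 99^2 = 9801 ≡ 16 (mod 103)
99^4 = (99^2)^2 ≡ 16^2 = 256 ≡ 50 (mod 103)
99^8 = (99^4)^2 ≡ 50^2 = 2500 ≡ 28 (mod 103)
99^14 = 99^8 · 99^4 · 99^2 ≡ 28 · 50 · 16 ≡ 49 (mod 103).

49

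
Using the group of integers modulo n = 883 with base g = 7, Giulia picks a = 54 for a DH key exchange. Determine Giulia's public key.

Public value = 7^54 mod 883.
7^1 ≡ 7 (mod 883)
7^2 = (7^1)^2 ≡ 7^2 = 49 ≡ 49 (mod 883)
7^4 = (7^2)^2 ≡ 49^2 = 2401 ≡ 635 (mod 883)
7^8 = (7^4)^2 ≡ 635^2 = 403225 ≡ 577 (mod 883)
7^16 = (7^8)^2 ≡ 577^2 = 332929 ≡ 38 (mod 883)
7^32 = (7^16)^2 ≡ 38^2 = 1444 ≡ 561 (mod 883)
7^54 = 7^32 · 7^16 · 7^4 · 7^2 ≡ 561 · 38 · 635 · 49 ≡ 853 (mod 883).

853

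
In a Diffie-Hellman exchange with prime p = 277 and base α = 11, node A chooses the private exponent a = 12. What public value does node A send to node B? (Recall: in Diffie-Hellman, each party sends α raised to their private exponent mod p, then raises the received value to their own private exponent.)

Public value = 11^12 mod 277.
11^1 ≡ 11 (mod 277)
11^2 = (11^1)^2 ≡ 11^2 = 121 ≡ 121 (mod 277)
11^4 = (11^2)^2 ≡ 121^2 = 14641 ≡ 237 (mod 277)
11^8 = (11^4)^2 ≡ 237^2 = 56169 ≡ 215 (mod 277)
11^12 = 11^8 · 11^4 ≡ 215 · 237 ≡ 264 (mod 277).

264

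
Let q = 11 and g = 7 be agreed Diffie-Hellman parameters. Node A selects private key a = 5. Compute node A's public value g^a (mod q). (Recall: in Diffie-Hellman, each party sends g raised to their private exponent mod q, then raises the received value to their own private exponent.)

10

Public value = 7^5 (mod 11).
7^1 ≡ 7 (mod 11)
7^2 = (7^1)^2 ≡ 7^2 = 49 ≡ 5 (mod 11)
7^4 = (7^2)^2 ≡ 5^2 = 25 ≡ 3 (mod 11)
7^5 = 7^4 · 7^1 ≡ 3 · 7 ≡ 10 (mod 11).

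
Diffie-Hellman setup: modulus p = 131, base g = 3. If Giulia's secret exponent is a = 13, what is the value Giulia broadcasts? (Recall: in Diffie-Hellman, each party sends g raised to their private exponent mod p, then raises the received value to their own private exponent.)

53

Public value = 3^13 mod 131.
3^1 ≡ 3 (mod 131)
3^2 = (3^1)^2 ≡ 3^2 = 9 ≡ 9 (mod 131)
3^4 = (3^2)^2 ≡ 9^2 = 81 ≡ 81 (mod 131)
3^8 = (3^4)^2 ≡ 81^2 = 6561 ≡ 11 (mod 131)
3^13 = 3^8 · 3^4 · 3^1 ≡ 11 · 81 · 3 ≡ 53 (mod 131).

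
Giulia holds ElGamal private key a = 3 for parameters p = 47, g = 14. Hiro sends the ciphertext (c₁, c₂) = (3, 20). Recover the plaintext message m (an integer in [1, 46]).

Shared mask s = c₁^a mod p = 3^3 mod 47.
3^1 ≡ 3 (mod 47)
3^2 = (3^1)^2 ≡ 3^2 = 9 ≡ 9 (mod 47)
3^3 = 3^2 · 3^1 ≡ 9 · 3 ≡ 27 (mod 47).
So s = 27; s⁻¹ ≡ 7 (mod 47).
m = c₂ · s⁻¹ mod 47 = 20 · 7 mod 47 = 46.

46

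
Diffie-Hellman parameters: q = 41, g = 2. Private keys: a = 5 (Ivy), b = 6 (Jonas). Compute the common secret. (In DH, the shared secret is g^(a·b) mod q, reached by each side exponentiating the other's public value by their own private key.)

40

Ivy sends A = g^a mod q = 2^5 mod 41.
2^1 ≡ 2 (mod 41)
2^2 = (2^1)^2 ≡ 2^2 = 4 ≡ 4 (mod 41)
2^4 = (2^2)^2 ≡ 4^2 = 16 ≡ 16 (mod 41)
2^5 = 2^4 · 2^1 ≡ 16 · 2 ≡ 32 (mod 41).
So A = 32. Jonas then computes K = A^b mod q = 32^6 mod 41.
32^1 ≡ 32 (mod 41)
32^2 = (32^1)^2 ≡ 32^2 = 1024 ≡ 40 (mod 41)
32^4 = (32^2)^2 ≡ 40^2 = 1600 ≡ 1 (mod 41)
32^6 = 32^4 · 32^2 ≡ 1 · 40 ≡ 40 (mod 41).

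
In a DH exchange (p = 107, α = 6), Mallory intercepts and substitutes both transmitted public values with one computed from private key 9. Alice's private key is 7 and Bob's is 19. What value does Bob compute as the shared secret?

Bob receives Mallory's public value M = 6^9 mod 107 instead of the honest one.
6^1 ≡ 6 (mod 107)
6^2 = (6^1)^2 ≡ 6^2 = 36 ≡ 36 (mod 107)
6^4 = (6^2)^2 ≡ 36^2 = 1296 ≡ 12 (mod 107)
6^8 = (6^4)^2 ≡ 12^2 = 144 ≡ 37 (mod 107)
6^9 = 6^8 · 6^1 ≡ 37 · 6 ≡ 8 (mod 107).
So M = 8. Bob computes K = M^19 mod 107.
8^1 ≡ 8 (mod 107)
8^2 = (8^1)^2 ≡ 8^2 = 64 ≡ 64 (mod 107)
8^4 = (8^2)^2 ≡ 64^2 = 4096 ≡ 30 (mod 107)
8^8 = (8^4)^2 ≡ 30^2 = 900 ≡ 44 (mod 107)
8^16 = (8^8)^2 ≡ 44^2 = 1936 ≡ 10 (mod 107)
8^19 = 8^16 · 8^2 · 8^1 ≡ 10 · 64 · 8 ≡ 91 (mod 107).

91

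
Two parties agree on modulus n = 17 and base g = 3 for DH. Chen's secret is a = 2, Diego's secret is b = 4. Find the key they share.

Diego sends B = g^b mod n = 3^4 mod 17.
3^1 ≡ 3 (mod 17)
3^2 = (3^1)^2 ≡ 3^2 = 9 ≡ 9 (mod 17)
3^4 = (3^2)^2 ≡ 9^2 = 81 ≡ 13 (mod 17)
So B = 13. Chen then computes K = B^a mod n = 13^2 mod 17.
13^1 ≡ 13 (mod 17)
13^2 = (13^1)^2 ≡ 13^2 = 169 ≡ 16 (mod 17)

16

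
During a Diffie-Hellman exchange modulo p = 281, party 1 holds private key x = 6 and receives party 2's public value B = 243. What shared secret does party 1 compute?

28

Shared key K = 243^6 mod 281.
243^1 ≡ 243 (mod 281)
243^2 = (243^1)^2 ≡ 243^2 = 59049 ≡ 39 (mod 281)
243^4 = (243^2)^2 ≡ 39^2 = 1521 ≡ 116 (mod 281)
243^6 = 243^4 · 243^2 ≡ 116 · 39 ≡ 28 (mod 281).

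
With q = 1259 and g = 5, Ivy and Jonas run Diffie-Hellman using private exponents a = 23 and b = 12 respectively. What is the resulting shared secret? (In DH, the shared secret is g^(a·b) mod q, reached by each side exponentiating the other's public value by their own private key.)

135

Jonas sends B = g^b mod q = 5^12 mod 1259.
5^1 ≡ 5 (mod 1259)
5^2 = (5^1)^2 ≡ 5^2 = 25 ≡ 25 (mod 1259)
5^4 = (5^2)^2 ≡ 25^2 = 625 ≡ 625 (mod 1259)
5^8 = (5^4)^2 ≡ 625^2 = 390625 ≡ 335 (mod 1259)
5^12 = 5^8 · 5^4 ≡ 335 · 625 ≡ 381 (mod 1259).
So B = 381. Ivy then computes K = B^a mod q = 381^23 mod 1259.
381^1 ≡ 381 (mod 1259)
381^2 = (381^1)^2 ≡ 381^2 = 145161 ≡ 376 (mod 1259)
381^4 = (381^2)^2 ≡ 376^2 = 141376 ≡ 368 (mod 1259)
381^8 = (381^4)^2 ≡ 368^2 = 135424 ≡ 711 (mod 1259)
381^16 = (381^8)^2 ≡ 711^2 = 505521 ≡ 662 (mod 1259)
381^23 = 381^16 · 381^4 · 381^2 · 381^1 ≡ 662 · 368 · 376 · 381 ≡ 135 (mod 1259).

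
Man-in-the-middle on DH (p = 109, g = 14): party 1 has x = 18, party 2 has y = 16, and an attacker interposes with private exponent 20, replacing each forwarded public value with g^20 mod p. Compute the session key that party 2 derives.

25

Party 2 receives an attacker's public value M = 14^20 mod 109 instead of the honest one.
14^1 ≡ 14 (mod 109)
14^2 = (14^1)^2 ≡ 14^2 = 196 ≡ 87 (mod 109)
14^4 = (14^2)^2 ≡ 87^2 = 7569 ≡ 48 (mod 109)
14^8 = (14^4)^2 ≡ 48^2 = 2304 ≡ 15 (mod 109)
14^16 = (14^8)^2 ≡ 15^2 = 225 ≡ 7 (mod 109)
14^20 = 14^16 · 14^4 ≡ 7 · 48 ≡ 9 (mod 109).
So M = 9. Party 2 computes K = M^16 mod 109.
9^1 ≡ 9 (mod 109)
9^2 = (9^1)^2 ≡ 9^2 = 81 ≡ 81 (mod 109)
9^4 = (9^2)^2 ≡ 81^2 = 6561 ≡ 21 (mod 109)
9^8 = (9^4)^2 ≡ 21^2 = 441 ≡ 5 (mod 109)
9^16 = (9^8)^2 ≡ 5^2 = 25 ≡ 25 (mod 109)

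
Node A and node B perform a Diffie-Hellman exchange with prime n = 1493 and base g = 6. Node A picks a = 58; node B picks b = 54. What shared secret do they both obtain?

606

Node B sends B = g^b mod n = 6^54 mod 1493.
6^1 ≡ 6 (mod 1493)
6^2 = (6^1)^2 ≡ 6^2 = 36 ≡ 36 (mod 1493)
6^4 = (6^2)^2 ≡ 36^2 = 1296 ≡ 1296 (mod 1493)
6^8 = (6^4)^2 ≡ 1296^2 = 1679616 ≡ 1484 (mod 1493)
6^16 = (6^8)^2 ≡ 1484^2 = 2202256 ≡ 81 (mod 1493)
6^32 = (6^16)^2 ≡ 81^2 = 6561 ≡ 589 (mod 1493)
6^54 = 6^32 · 6^16 · 6^4 · 6^2 ≡ 589 · 81 · 1296 · 36 ≡ 390 (mod 1493).
So B = 390. Node A then computes K = B^a mod n = 390^58 mod 1493.
390^1 ≡ 390 (mod 1493)
390^2 = (390^1)^2 ≡ 390^2 = 152100 ≡ 1307 (mod 1493)
390^4 = (390^2)^2 ≡ 1307^2 = 1708249 ≡ 257 (mod 1493)
390^8 = (390^4)^2 ≡ 257^2 = 66049 ≡ 357 (mod 1493)
390^16 = (390^8)^2 ≡ 357^2 = 127449 ≡ 544 (mod 1493)
390^32 = (390^16)^2 ≡ 544^2 = 295936 ≡ 322 (mod 1493)
390^58 = 390^32 · 390^16 · 390^8 · 390^2 ≡ 322 · 544 · 357 · 1307 ≡ 606 (mod 1493).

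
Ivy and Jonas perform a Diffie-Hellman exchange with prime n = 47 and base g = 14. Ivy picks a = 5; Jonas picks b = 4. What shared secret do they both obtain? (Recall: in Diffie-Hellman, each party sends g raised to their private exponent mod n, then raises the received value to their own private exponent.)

Ivy sends A = g^a mod n = 14^5 mod 47.
14^1 ≡ 14 (mod 47)
14^2 = (14^1)^2 ≡ 14^2 = 196 ≡ 8 (mod 47)
14^4 = (14^2)^2 ≡ 8^2 = 64 ≡ 17 (mod 47)
14^5 = 14^4 · 14^1 ≡ 17 · 14 ≡ 3 (mod 47).
So A = 3. Jonas then computes K = A^b mod n = 3^4 mod 47.
3^1 ≡ 3 (mod 47)
3^2 = (3^1)^2 ≡ 3^2 = 9 ≡ 9 (mod 47)
3^4 = (3^2)^2 ≡ 9^2 = 81 ≡ 34 (mod 47)

34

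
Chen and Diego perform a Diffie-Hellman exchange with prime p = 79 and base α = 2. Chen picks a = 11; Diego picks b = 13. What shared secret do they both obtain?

Chen sends A = α^a mod p = 2^11 mod 79.
2^1 ≡ 2 (mod 79)
2^2 = (2^1)^2 ≡ 2^2 = 4 ≡ 4 (mod 79)
2^4 = (2^2)^2 ≡ 4^2 = 16 ≡ 16 (mod 79)
2^8 = (2^4)^2 ≡ 16^2 = 256 ≡ 19 (mod 79)
2^11 = 2^8 · 2^2 · 2^1 ≡ 19 · 4 · 2 ≡ 73 (mod 79).
So A = 73. Diego then computes K = A^b mod p = 73^13 mod 79.
73^1 ≡ 73 (mod 79)
73^2 = (73^1)^2 ≡ 73^2 = 5329 ≡ 36 (mod 79)
73^4 = (73^2)^2 ≡ 36^2 = 1296 ≡ 32 (mod 79)
73^8 = (73^4)^2 ≡ 32^2 = 1024 ≡ 76 (mod 79)
73^13 = 73^8 · 73^4 · 73^1 ≡ 76 · 32 · 73 ≡ 23 (mod 79).

23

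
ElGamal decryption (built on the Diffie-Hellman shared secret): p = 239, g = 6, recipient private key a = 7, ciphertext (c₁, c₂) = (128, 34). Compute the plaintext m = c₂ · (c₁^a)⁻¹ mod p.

165

Shared mask s = c₁^a mod p = 128^7 mod 239.
128^1 ≡ 128 (mod 239)
128^2 = (128^1)^2 ≡ 128^2 = 16384 ≡ 132 (mod 239)
128^4 = (128^2)^2 ≡ 132^2 = 17424 ≡ 216 (mod 239)
128^7 = 128^4 · 128^2 · 128^1 ≡ 216 · 132 · 128 ≡ 6 (mod 239).
So s = 6; s⁻¹ ≡ 40 (mod 239).
m = c₂ · s⁻¹ mod 239 = 34 · 40 mod 239 = 165.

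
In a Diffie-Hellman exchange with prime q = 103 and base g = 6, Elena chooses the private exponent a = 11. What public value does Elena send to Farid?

Public value = 6^11 (mod 103).
6^1 ≡ 6 (mod 103)
6^2 = (6^1)^2 ≡ 6^2 = 36 ≡ 36 (mod 103)
6^4 = (6^2)^2 ≡ 36^2 = 1296 ≡ 60 (mod 103)
6^8 = (6^4)^2 ≡ 60^2 = 3600 ≡ 98 (mod 103)
6^11 = 6^8 · 6^2 · 6^1 ≡ 98 · 36 · 6 ≡ 53 (mod 103).

53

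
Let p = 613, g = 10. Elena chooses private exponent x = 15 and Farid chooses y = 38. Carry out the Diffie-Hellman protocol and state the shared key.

227

Farid sends B = g^y mod p = 10^38 mod 613.
10^1 ≡ 10 (mod 613)
10^2 = (10^1)^2 ≡ 10^2 = 100 ≡ 100 (mod 613)
10^4 = (10^2)^2 ≡ 100^2 = 10000 ≡ 192 (mod 613)
10^8 = (10^4)^2 ≡ 192^2 = 36864 ≡ 84 (mod 613)
10^16 = (10^8)^2 ≡ 84^2 = 7056 ≡ 313 (mod 613)
10^32 = (10^16)^2 ≡ 313^2 = 97969 ≡ 502 (mod 613)
10^38 = 10^32 · 10^4 · 10^2 ≡ 502 · 192 · 100 ≡ 201 (mod 613).
So B = 201. Elena then computes K = B^x mod p = 201^15 mod 613.
201^1 ≡ 201 (mod 613)
201^2 = (201^1)^2 ≡ 201^2 = 40401 ≡ 556 (mod 613)
201^4 = (201^2)^2 ≡ 556^2 = 309136 ≡ 184 (mod 613)
201^8 = (201^4)^2 ≡ 184^2 = 33856 ≡ 141 (mod 613)
201^15 = 201^8 · 201^4 · 201^2 · 201^1 ≡ 141 · 184 · 556 · 201 ≡ 227 (mod 613).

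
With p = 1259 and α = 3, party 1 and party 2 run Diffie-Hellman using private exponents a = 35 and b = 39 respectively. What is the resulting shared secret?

893

Party 2 sends B = α^b mod p = 3^39 mod 1259.
3^1 ≡ 3 (mod 1259)
3^2 = (3^1)^2 ≡ 3^2 = 9 ≡ 9 (mod 1259)
3^4 = (3^2)^2 ≡ 9^2 = 81 ≡ 81 (mod 1259)
3^8 = (3^4)^2 ≡ 81^2 = 6561 ≡ 266 (mod 1259)
3^16 = (3^8)^2 ≡ 266^2 = 70756 ≡ 252 (mod 1259)
3^32 = (3^16)^2 ≡ 252^2 = 63504 ≡ 554 (mod 1259)
3^39 = 3^32 · 3^4 · 3^2 · 3^1 ≡ 554 · 81 · 9 · 3 ≡ 440 (mod 1259).
So B = 440. Party 1 then computes K = B^a mod p = 440^35 mod 1259.
440^1 ≡ 440 (mod 1259)
440^2 = (440^1)^2 ≡ 440^2 = 193600 ≡ 973 (mod 1259)
440^4 = (440^2)^2 ≡ 973^2 = 946729 ≡ 1220 (mod 1259)
440^8 = (440^4)^2 ≡ 1220^2 = 1488400 ≡ 262 (mod 1259)
440^16 = (440^8)^2 ≡ 262^2 = 68644 ≡ 658 (mod 1259)
440^32 = (440^16)^2 ≡ 658^2 = 432964 ≡ 1127 (mod 1259)
440^35 = 440^32 · 440^2 · 440^1 ≡ 1127 · 973 · 440 ≡ 893 (mod 1259).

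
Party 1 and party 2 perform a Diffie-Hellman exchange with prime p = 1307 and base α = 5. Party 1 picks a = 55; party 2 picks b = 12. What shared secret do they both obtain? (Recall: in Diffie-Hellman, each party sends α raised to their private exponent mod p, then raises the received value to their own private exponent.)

295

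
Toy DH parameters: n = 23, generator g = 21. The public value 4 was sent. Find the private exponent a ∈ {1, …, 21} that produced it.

Try successive powers of 21 modulo 23:
21^1 ≡ 21
21^2 ≡ 4
Found: a = 2.

2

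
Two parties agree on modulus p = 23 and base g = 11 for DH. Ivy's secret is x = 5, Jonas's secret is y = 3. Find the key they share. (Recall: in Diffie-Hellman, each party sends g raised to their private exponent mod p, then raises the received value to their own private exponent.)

10

Ivy sends A = g^x mod p = 11^5 mod 23.
11^1 ≡ 11 (mod 23)
11^2 = (11^1)^2 ≡ 11^2 = 121 ≡ 6 (mod 23)
11^4 = (11^2)^2 ≡ 6^2 = 36 ≡ 13 (mod 23)
11^5 = 11^4 · 11^1 ≡ 13 · 11 ≡ 5 (mod 23).
So A = 5. Jonas then computes K = A^y mod p = 5^3 mod 23.
5^1 ≡ 5 (mod 23)
5^2 = (5^1)^2 ≡ 5^2 = 25 ≡ 2 (mod 23)
5^3 = 5^2 · 5^1 ≡ 2 · 5 ≡ 10 (mod 23).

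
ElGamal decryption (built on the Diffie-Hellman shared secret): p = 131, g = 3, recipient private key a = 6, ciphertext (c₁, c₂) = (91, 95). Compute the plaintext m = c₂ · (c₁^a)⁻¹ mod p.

Shared mask s = c₁^a mod p = 91^6 mod 131.
91^1 ≡ 91 (mod 131)
91^2 = (91^1)^2 ≡ 91^2 = 8281 ≡ 28 (mod 131)
91^4 = (91^2)^2 ≡ 28^2 = 784 ≡ 129 (mod 131)
91^6 = 91^4 · 91^2 ≡ 129 · 28 ≡ 75 (mod 131).
So s = 75; s⁻¹ ≡ 7 (mod 131).
m = c₂ · s⁻¹ mod 131 = 95 · 7 mod 131 = 10.

10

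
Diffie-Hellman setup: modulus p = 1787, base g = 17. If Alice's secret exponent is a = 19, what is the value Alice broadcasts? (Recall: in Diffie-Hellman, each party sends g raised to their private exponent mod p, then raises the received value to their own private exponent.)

Public value = 17^19 mod 1787.
17^1 ≡ 17 (mod 1787)
17^2 = (17^1)^2 ≡ 17^2 = 289 ≡ 289 (mod 1787)
17^4 = (17^2)^2 ≡ 289^2 = 83521 ≡ 1319 (mod 1787)
17^8 = (17^4)^2 ≡ 1319^2 = 1739761 ≡ 1010 (mod 1787)
17^16 = (17^8)^2 ≡ 1010^2 = 1020100 ≡ 1510 (mod 1787)
17^19 = 17^16 · 17^2 · 17^1 ≡ 1510 · 289 · 17 ≡ 793 (mod 1787).

793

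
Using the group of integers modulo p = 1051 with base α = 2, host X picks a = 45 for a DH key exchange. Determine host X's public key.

Public value = 2^45 (mod 1051).
2^1 ≡ 2 (mod 1051)
2^2 = (2^1)^2 ≡ 2^2 = 4 ≡ 4 (mod 1051)
2^4 = (2^2)^2 ≡ 4^2 = 16 ≡ 16 (mod 1051)
2^8 = (2^4)^2 ≡ 16^2 = 256 ≡ 256 (mod 1051)
2^16 = (2^8)^2 ≡ 256^2 = 65536 ≡ 374 (mod 1051)
2^32 = (2^16)^2 ≡ 374^2 = 139876 ≡ 93 (mod 1051)
2^45 = 2^32 · 2^8 · 2^4 · 2^1 ≡ 93 · 256 · 16 · 2 ≡ 932 (mod 1051).

932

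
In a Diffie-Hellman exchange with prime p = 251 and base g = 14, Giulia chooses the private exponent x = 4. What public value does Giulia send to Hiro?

Public value = 14^4 mod 251.
14^1 ≡ 14 (mod 251)
14^2 = (14^1)^2 ≡ 14^2 = 196 ≡ 196 (mod 251)
14^4 = (14^2)^2 ≡ 196^2 = 38416 ≡ 13 (mod 251)

13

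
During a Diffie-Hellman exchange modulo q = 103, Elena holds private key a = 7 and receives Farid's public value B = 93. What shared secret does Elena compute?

64

Shared key K = 93^7 mod 103.
93^1 ≡ 93 (mod 103)
93^2 = (93^1)^2 ≡ 93^2 = 8649 ≡ 100 (mod 103)
93^4 = (93^2)^2 ≡ 100^2 = 10000 ≡ 9 (mod 103)
93^7 = 93^4 · 93^2 · 93^1 ≡ 9 · 100 · 93 ≡ 64 (mod 103).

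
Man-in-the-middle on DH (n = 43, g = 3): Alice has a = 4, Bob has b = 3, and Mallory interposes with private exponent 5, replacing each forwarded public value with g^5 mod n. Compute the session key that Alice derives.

14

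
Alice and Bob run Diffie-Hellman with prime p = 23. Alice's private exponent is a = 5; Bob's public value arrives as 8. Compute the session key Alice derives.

Shared key K = 8^5 mod 23.
8^1 ≡ 8 (mod 23)
8^2 = (8^1)^2 ≡ 8^2 = 64 ≡ 18 (mod 23)
8^4 = (8^2)^2 ≡ 18^2 = 324 ≡ 2 (mod 23)
8^5 = 8^4 · 8^1 ≡ 2 · 8 ≡ 16 (mod 23).

16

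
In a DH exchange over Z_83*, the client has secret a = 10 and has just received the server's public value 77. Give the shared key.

Shared key K = 77^10 mod 83.
77^1 ≡ 77 (mod 83)
77^2 = (77^1)^2 ≡ 77^2 = 5929 ≡ 36 (mod 83)
77^4 = (77^2)^2 ≡ 36^2 = 1296 ≡ 51 (mod 83)
77^8 = (77^4)^2 ≡ 51^2 = 2601 ≡ 28 (mod 83)
77^10 = 77^8 · 77^2 ≡ 28 · 36 ≡ 12 (mod 83).

12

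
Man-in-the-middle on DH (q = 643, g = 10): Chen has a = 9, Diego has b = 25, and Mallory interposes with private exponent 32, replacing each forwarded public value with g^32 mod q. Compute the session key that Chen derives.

566

Chen receives Mallory's public value M = 10^32 mod 643 instead of the honest one.
10^1 ≡ 10 (mod 643)
10^2 = (10^1)^2 ≡ 10^2 = 100 ≡ 100 (mod 643)
10^4 = (10^2)^2 ≡ 100^2 = 10000 ≡ 355 (mod 643)
10^8 = (10^4)^2 ≡ 355^2 = 126025 ≡ 640 (mod 643)
10^16 = (10^8)^2 ≡ 640^2 = 409600 ≡ 9 (mod 643)
10^32 = (10^16)^2 ≡ 9^2 = 81 ≡ 81 (mod 643)
So M = 81. Chen computes K = M^9 mod 643.
81^1 ≡ 81 (mod 643)
81^2 = (81^1)^2 ≡ 81^2 = 6561 ≡ 131 (mod 643)
81^4 = (81^2)^2 ≡ 131^2 = 17161 ≡ 443 (mod 643)
81^8 = (81^4)^2 ≡ 443^2 = 196249 ≡ 134 (mod 643)
81^9 = 81^8 · 81^1 ≡ 134 · 81 ≡ 566 (mod 643).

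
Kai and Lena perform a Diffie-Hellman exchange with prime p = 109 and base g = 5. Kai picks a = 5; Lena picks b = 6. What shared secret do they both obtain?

16

Lena sends B = g^b mod p = 5^6 mod 109.
5^1 ≡ 5 (mod 109)
5^2 = (5^1)^2 ≡ 5^2 = 25 ≡ 25 (mod 109)
5^4 = (5^2)^2 ≡ 25^2 = 625 ≡ 80 (mod 109)
5^6 = 5^4 · 5^2 ≡ 80 · 25 ≡ 38 (mod 109).
So B = 38. Kai then computes K = B^a mod p = 38^5 mod 109.
38^1 ≡ 38 (mod 109)
38^2 = (38^1)^2 ≡ 38^2 = 1444 ≡ 27 (mod 109)
38^4 = (38^2)^2 ≡ 27^2 = 729 ≡ 75 (mod 109)
38^5 = 38^4 · 38^1 ≡ 75 · 38 ≡ 16 (mod 109).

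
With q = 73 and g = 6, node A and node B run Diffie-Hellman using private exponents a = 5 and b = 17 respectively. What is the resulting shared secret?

48

Node B sends B = g^b mod q = 6^17 mod 73.
6^1 ≡ 6 (mod 73)
6^2 = (6^1)^2 ≡ 6^2 = 36 ≡ 36 (mod 73)
6^4 = (6^2)^2 ≡ 36^2 = 1296 ≡ 55 (mod 73)
6^8 = (6^4)^2 ≡ 55^2 = 3025 ≡ 32 (mod 73)
6^16 = (6^8)^2 ≡ 32^2 = 1024 ≡ 2 (mod 73)
6^17 = 6^16 · 6^1 ≡ 2 · 6 ≡ 12 (mod 73).
So B = 12. Node A then computes K = B^a mod q = 12^5 mod 73.
12^1 ≡ 12 (mod 73)
12^2 = (12^1)^2 ≡ 12^2 = 144 ≡ 71 (mod 73)
12^4 = (12^2)^2 ≡ 71^2 = 5041 ≡ 4 (mod 73)
12^5 = 12^4 · 12^1 ≡ 4 · 12 ≡ 48 (mod 73).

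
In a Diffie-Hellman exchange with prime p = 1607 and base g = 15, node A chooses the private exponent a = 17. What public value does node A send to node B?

Public value = 15^17 mod 1607.
15^1 ≡ 15 (mod 1607)
15^2 = (15^1)^2 ≡ 15^2 = 225 ≡ 225 (mod 1607)
15^4 = (15^2)^2 ≡ 225^2 = 50625 ≡ 808 (mod 1607)
15^8 = (15^4)^2 ≡ 808^2 = 652864 ≡ 422 (mod 1607)
15^16 = (15^8)^2 ≡ 422^2 = 178084 ≡ 1314 (mod 1607)
15^17 = 15^16 · 15^1 ≡ 1314 · 15 ≡ 426 (mod 1607).

426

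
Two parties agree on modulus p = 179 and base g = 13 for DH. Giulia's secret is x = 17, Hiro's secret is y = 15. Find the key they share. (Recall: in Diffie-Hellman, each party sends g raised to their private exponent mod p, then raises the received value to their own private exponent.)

76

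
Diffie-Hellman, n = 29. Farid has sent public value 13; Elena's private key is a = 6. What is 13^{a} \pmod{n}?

20

Shared key K = 13^6 mod 29.
13^1 ≡ 13 (mod 29)
13^2 = (13^1)^2 ≡ 13^2 = 169 ≡ 24 (mod 29)
13^4 = (13^2)^2 ≡ 24^2 = 576 ≡ 25 (mod 29)
13^6 = 13^4 · 13^2 ≡ 25 · 24 ≡ 20 (mod 29).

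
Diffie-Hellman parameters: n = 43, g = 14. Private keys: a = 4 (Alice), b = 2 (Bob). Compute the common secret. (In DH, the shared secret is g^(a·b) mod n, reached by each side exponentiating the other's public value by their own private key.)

31

Bob sends B = g^b mod n = 14^2 mod 43.
14^1 ≡ 14 (mod 43)
14^2 = (14^1)^2 ≡ 14^2 = 196 ≡ 24 (mod 43)
So B = 24. Alice then computes K = B^a mod n = 24^4 mod 43.
24^1 ≡ 24 (mod 43)
24^2 = (24^1)^2 ≡ 24^2 = 576 ≡ 17 (mod 43)
24^4 = (24^2)^2 ≡ 17^2 = 289 ≡ 31 (mod 43)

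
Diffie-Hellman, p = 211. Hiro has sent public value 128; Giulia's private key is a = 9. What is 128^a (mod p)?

140

Shared key K = 128^9 mod 211.
128^1 ≡ 128 (mod 211)
128^2 = (128^1)^2 ≡ 128^2 = 16384 ≡ 137 (mod 211)
128^4 = (128^2)^2 ≡ 137^2 = 18769 ≡ 201 (mod 211)
128^8 = (128^4)^2 ≡ 201^2 = 40401 ≡ 100 (mod 211)
128^9 = 128^8 · 128^1 ≡ 100 · 128 ≡ 140 (mod 211).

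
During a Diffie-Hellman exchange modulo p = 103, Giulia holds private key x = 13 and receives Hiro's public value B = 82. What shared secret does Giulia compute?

Shared key K = 82^13 mod 103.
82^1 ≡ 82 (mod 103)
82^2 = (82^1)^2 ≡ 82^2 = 6724 ≡ 29 (mod 103)
82^4 = (82^2)^2 ≡ 29^2 = 841 ≡ 17 (mod 103)
82^8 = (82^4)^2 ≡ 17^2 = 289 ≡ 83 (mod 103)
82^13 = 82^8 · 82^4 · 82^1 ≡ 83 · 17 · 82 ≡ 33 (mod 103).

33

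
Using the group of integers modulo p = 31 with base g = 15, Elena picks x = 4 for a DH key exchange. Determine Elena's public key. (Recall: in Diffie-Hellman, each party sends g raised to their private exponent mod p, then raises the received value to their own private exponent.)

2

Public value = 15^4 mod 31.
15^1 ≡ 15 (mod 31)
15^2 = (15^1)^2 ≡ 15^2 = 225 ≡ 8 (mod 31)
15^4 = (15^2)^2 ≡ 8^2 = 64 ≡ 2 (mod 31)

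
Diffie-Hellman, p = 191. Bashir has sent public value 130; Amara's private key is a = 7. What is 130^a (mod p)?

13

Shared key K = 130^7 mod 191.
130^1 ≡ 130 (mod 191)
130^2 = (130^1)^2 ≡ 130^2 = 16900 ≡ 92 (mod 191)
130^4 = (130^2)^2 ≡ 92^2 = 8464 ≡ 60 (mod 191)
130^7 = 130^4 · 130^2 · 130^1 ≡ 60 · 92 · 130 ≡ 13 (mod 191).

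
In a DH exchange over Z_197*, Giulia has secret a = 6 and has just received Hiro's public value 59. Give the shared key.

Shared key K = 59^6 mod 197.
59^1 ≡ 59 (mod 197)
59^2 = (59^1)^2 ≡ 59^2 = 3481 ≡ 132 (mod 197)
59^4 = (59^2)^2 ≡ 132^2 = 17424 ≡ 88 (mod 197)
59^6 = 59^4 · 59^2 ≡ 88 · 132 ≡ 190 (mod 197).

190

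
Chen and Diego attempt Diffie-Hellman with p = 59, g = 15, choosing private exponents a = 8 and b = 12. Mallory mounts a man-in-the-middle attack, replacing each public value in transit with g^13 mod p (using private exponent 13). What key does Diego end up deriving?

Diego receives Mallory's public value M = 15^13 mod 59 instead of the honest one.
15^1 ≡ 15 (mod 59)
15^2 = (15^1)^2 ≡ 15^2 = 225 ≡ 48 (mod 59)
15^4 = (15^2)^2 ≡ 48^2 = 2304 ≡ 3 (mod 59)
15^8 = (15^4)^2 ≡ 3^2 = 9 ≡ 9 (mod 59)
15^13 = 15^8 · 15^4 · 15^1 ≡ 9 · 3 · 15 ≡ 51 (mod 59).
So M = 51. Diego computes K = M^12 mod 59.
51^1 ≡ 51 (mod 59)
51^2 = (51^1)^2 ≡ 51^2 = 2601 ≡ 5 (mod 59)
51^4 = (51^2)^2 ≡ 5^2 = 25 ≡ 25 (mod 59)
51^8 = (51^4)^2 ≡ 25^2 = 625 ≡ 35 (mod 59)
51^12 = 51^8 · 51^4 ≡ 35 · 25 ≡ 49 (mod 59).

49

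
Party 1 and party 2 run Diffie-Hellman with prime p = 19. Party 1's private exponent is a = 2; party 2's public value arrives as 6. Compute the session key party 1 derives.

17

Shared key K = 6^2 mod 19.
6^1 ≡ 6 (mod 19)
6^2 = (6^1)^2 ≡ 6^2 = 36 ≡ 17 (mod 19)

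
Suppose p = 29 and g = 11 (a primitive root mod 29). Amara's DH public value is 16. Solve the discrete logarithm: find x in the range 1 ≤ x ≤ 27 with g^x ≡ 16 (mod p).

Try successive powers of 11 modulo 29:
11^1 ≡ 11
11^2 ≡ 5
11^3 ≡ 26
11^4 ≡ 25
11^5 ≡ 14
11^6 ≡ 9
11^7 ≡ 12
11^8 ≡ 16
Found: x = 8.

8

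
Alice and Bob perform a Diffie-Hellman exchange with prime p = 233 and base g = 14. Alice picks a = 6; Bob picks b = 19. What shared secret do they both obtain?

Bob sends B = g^b mod p = 14^19 mod 233.
14^1 ≡ 14 (mod 233)
14^2 = (14^1)^2 ≡ 14^2 = 196 ≡ 196 (mod 233)
14^4 = (14^2)^2 ≡ 196^2 = 38416 ≡ 204 (mod 233)
14^8 = (14^4)^2 ≡ 204^2 = 41616 ≡ 142 (mod 233)
14^16 = (14^8)^2 ≡ 142^2 = 20164 ≡ 126 (mod 233)
14^19 = 14^16 · 14^2 · 14^1 ≡ 126 · 196 · 14 ≡ 205 (mod 233).
So B = 205. Alice then computes K = B^a mod p = 205^6 mod 233.
205^1 ≡ 205 (mod 233)
205^2 = (205^1)^2 ≡ 205^2 = 42025 ≡ 85 (mod 233)
205^4 = (205^2)^2 ≡ 85^2 = 7225 ≡ 2 (mod 233)
205^6 = 205^4 · 205^2 ≡ 2 · 85 ≡ 170 (mod 233).

170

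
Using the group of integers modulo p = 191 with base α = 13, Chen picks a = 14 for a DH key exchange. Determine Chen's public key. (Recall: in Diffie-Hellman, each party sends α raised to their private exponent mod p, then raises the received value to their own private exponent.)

118

Public value = 13^14 mod 191.
13^1 ≡ 13 (mod 191)
13^2 = (13^1)^2 ≡ 13^2 = 169 ≡ 169 (mod 191)
13^4 = (13^2)^2 ≡ 169^2 = 28561 ≡ 102 (mod 191)
13^8 = (13^4)^2 ≡ 102^2 = 10404 ≡ 90 (mod 191)
13^14 = 13^8 · 13^4 · 13^2 ≡ 90 · 102 · 169 ≡ 118 (mod 191).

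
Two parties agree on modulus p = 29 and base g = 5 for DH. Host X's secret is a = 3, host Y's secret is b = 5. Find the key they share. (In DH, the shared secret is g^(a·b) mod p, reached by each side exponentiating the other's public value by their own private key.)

5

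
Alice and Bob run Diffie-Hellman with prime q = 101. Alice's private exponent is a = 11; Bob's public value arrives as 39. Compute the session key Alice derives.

62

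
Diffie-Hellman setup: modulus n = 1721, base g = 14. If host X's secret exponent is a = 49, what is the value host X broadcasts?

Public value = 14^49 mod 1721.
14^1 ≡ 14 (mod 1721)
14^2 = (14^1)^2 ≡ 14^2 = 196 ≡ 196 (mod 1721)
14^4 = (14^2)^2 ≡ 196^2 = 38416 ≡ 554 (mod 1721)
14^8 = (14^4)^2 ≡ 554^2 = 306916 ≡ 578 (mod 1721)
14^16 = (14^8)^2 ≡ 578^2 = 334084 ≡ 210 (mod 1721)
14^32 = (14^16)^2 ≡ 210^2 = 44100 ≡ 1075 (mod 1721)
14^49 = 14^32 · 14^16 · 14^1 ≡ 1075 · 210 · 14 ≡ 744 (mod 1721).

744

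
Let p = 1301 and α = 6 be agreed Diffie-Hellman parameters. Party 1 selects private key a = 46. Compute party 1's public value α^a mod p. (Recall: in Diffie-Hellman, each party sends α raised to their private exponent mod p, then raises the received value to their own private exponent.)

Public value = 6^46 mod 1301.
6^1 ≡ 6 (mod 1301)
6^2 = (6^1)^2 ≡ 6^2 = 36 ≡ 36 (mod 1301)
6^4 = (6^2)^2 ≡ 36^2 = 1296 ≡ 1296 (mod 1301)
6^8 = (6^4)^2 ≡ 1296^2 = 1679616 ≡ 25 (mod 1301)
6^16 = (6^8)^2 ≡ 25^2 = 625 ≡ 625 (mod 1301)
6^32 = (6^16)^2 ≡ 625^2 = 390625 ≡ 325 (mod 1301)
6^46 = 6^32 · 6^8 · 6^4 · 6^2 ≡ 325 · 25 · 1296 · 36 ≡ 1125 (mod 1301).

1125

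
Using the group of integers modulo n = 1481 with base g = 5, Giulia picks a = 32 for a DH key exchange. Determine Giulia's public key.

Public value = 5^32 mod 1481.
5^1 ≡ 5 (mod 1481)
5^2 = (5^1)^2 ≡ 5^2 = 25 ≡ 25 (mod 1481)
5^4 = (5^2)^2 ≡ 25^2 = 625 ≡ 625 (mod 1481)
5^8 = (5^4)^2 ≡ 625^2 = 390625 ≡ 1122 (mod 1481)
5^16 = (5^8)^2 ≡ 1122^2 = 1258884 ≡ 34 (mod 1481)
5^32 = (5^16)^2 ≡ 34^2 = 1156 ≡ 1156 (mod 1481)

1156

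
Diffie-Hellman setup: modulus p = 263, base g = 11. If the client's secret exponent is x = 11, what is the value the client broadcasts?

Public value = 11^11 (mod 263).
11^1 ≡ 11 (mod 263)
11^2 = (11^1)^2 ≡ 11^2 = 121 ≡ 121 (mod 263)
11^4 = (11^2)^2 ≡ 121^2 = 14641 ≡ 176 (mod 263)
11^8 = (11^4)^2 ≡ 176^2 = 30976 ≡ 205 (mod 263)
11^11 = 11^8 · 11^2 · 11^1 ≡ 205 · 121 · 11 ≡ 124 (mod 263).

124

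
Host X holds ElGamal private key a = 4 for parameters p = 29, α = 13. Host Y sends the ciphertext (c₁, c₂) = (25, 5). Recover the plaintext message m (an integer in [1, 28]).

Shared mask s = c₁^a mod p = 25^4 mod 29.
25^1 ≡ 25 (mod 29)
25^2 = (25^1)^2 ≡ 25^2 = 625 ≡ 16 (mod 29)
25^4 = (25^2)^2 ≡ 16^2 = 256 ≡ 24 (mod 29)
So s = 24; s⁻¹ ≡ 23 (mod 29).
m = c₂ · s⁻¹ mod 29 = 5 · 23 mod 29 = 28.

28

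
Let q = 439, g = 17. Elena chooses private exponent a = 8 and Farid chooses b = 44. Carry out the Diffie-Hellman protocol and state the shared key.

357

Elena sends A = g^a mod q = 17^8 mod 439.
17^1 ≡ 17 (mod 439)
17^2 = (17^1)^2 ≡ 17^2 = 289 ≡ 289 (mod 439)
17^4 = (17^2)^2 ≡ 289^2 = 83521 ≡ 111 (mod 439)
17^8 = (17^4)^2 ≡ 111^2 = 12321 ≡ 29 (mod 439)
So A = 29. Farid then computes K = A^b mod q = 29^44 mod 439.
29^1 ≡ 29 (mod 439)
29^2 = (29^1)^2 ≡ 29^2 = 841 ≡ 402 (mod 439)
29^4 = (29^2)^2 ≡ 402^2 = 161604 ≡ 52 (mod 439)
29^8 = (29^4)^2 ≡ 52^2 = 2704 ≡ 70 (mod 439)
29^16 = (29^8)^2 ≡ 70^2 = 4900 ≡ 71 (mod 439)
29^32 = (29^16)^2 ≡ 71^2 = 5041 ≡ 212 (mod 439)
29^44 = 29^32 · 29^8 · 29^4 ≡ 212 · 70 · 52 ≡ 357 (mod 439).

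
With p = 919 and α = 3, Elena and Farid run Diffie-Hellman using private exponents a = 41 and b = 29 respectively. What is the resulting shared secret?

864

Farid sends B = α^b mod p = 3^29 mod 919.
3^1 ≡ 3 (mod 919)
3^2 = (3^1)^2 ≡ 3^2 = 9 ≡ 9 (mod 919)
3^4 = (3^2)^2 ≡ 9^2 = 81 ≡ 81 (mod 919)
3^8 = (3^4)^2 ≡ 81^2 = 6561 ≡ 128 (mod 919)
3^16 = (3^8)^2 ≡ 128^2 = 16384 ≡ 761 (mod 919)
3^29 = 3^16 · 3^8 · 3^4 · 3^1 ≡ 761 · 128 · 81 · 3 ≡ 380 (mod 919).
So B = 380. Elena then computes K = B^a mod p = 380^41 mod 919.
380^1 ≡ 380 (mod 919)
380^2 = (380^1)^2 ≡ 380^2 = 144400 ≡ 117 (mod 919)
380^4 = (380^2)^2 ≡ 117^2 = 13689 ≡ 823 (mod 919)
380^8 = (380^4)^2 ≡ 823^2 = 677329 ≡ 26 (mod 919)
380^16 = (380^8)^2 ≡ 26^2 = 676 ≡ 676 (mod 919)
380^32 = (380^16)^2 ≡ 676^2 = 456976 ≡ 233 (mod 919)
380^41 = 380^32 · 380^8 · 380^1 ≡ 233 · 26 · 380 ≡ 864 (mod 919).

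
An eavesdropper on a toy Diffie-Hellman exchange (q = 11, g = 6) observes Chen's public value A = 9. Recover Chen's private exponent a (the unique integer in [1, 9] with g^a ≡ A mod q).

Try successive powers of 6 modulo 11:
6^1 ≡ 6
6^2 ≡ 3
6^3 ≡ 7
6^4 ≡ 9
Found: a = 4.

4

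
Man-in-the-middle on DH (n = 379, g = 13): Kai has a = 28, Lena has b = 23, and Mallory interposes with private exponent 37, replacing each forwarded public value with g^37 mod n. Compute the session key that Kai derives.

Kai receives Mallory's public value M = 13^37 mod 379 instead of the honest one.
13^1 ≡ 13 (mod 379)
13^2 = (13^1)^2 ≡ 13^2 = 169 ≡ 169 (mod 379)
13^4 = (13^2)^2 ≡ 169^2 = 28561 ≡ 136 (mod 379)
13^8 = (13^4)^2 ≡ 136^2 = 18496 ≡ 304 (mod 379)
13^16 = (13^8)^2 ≡ 304^2 = 92416 ≡ 319 (mod 379)
13^32 = (13^16)^2 ≡ 319^2 = 101761 ≡ 189 (mod 379)
13^37 = 13^32 · 13^4 · 13^1 ≡ 189 · 136 · 13 ≡ 253 (mod 379).
So M = 253. Kai computes K = M^28 mod 379.
253^1 ≡ 253 (mod 379)
253^2 = (253^1)^2 ≡ 253^2 = 64009 ≡ 337 (mod 379)
253^4 = (253^2)^2 ≡ 337^2 = 113569 ≡ 248 (mod 379)
253^8 = (253^4)^2 ≡ 248^2 = 61504 ≡ 106 (mod 379)
253^16 = (253^8)^2 ≡ 106^2 = 11236 ≡ 245 (mod 379)
253^28 = 253^16 · 253^8 · 253^4 ≡ 245 · 106 · 248 ≡ 213 (mod 379).

213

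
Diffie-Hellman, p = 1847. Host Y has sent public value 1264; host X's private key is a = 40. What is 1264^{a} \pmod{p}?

1036

Shared key K = 1264^40 mod 1847.
1264^1 ≡ 1264 (mod 1847)
1264^2 = (1264^1)^2 ≡ 1264^2 = 1597696 ≡ 41 (mod 1847)
1264^4 = (1264^2)^2 ≡ 41^2 = 1681 ≡ 1681 (mod 1847)
1264^8 = (1264^4)^2 ≡ 1681^2 = 2825761 ≡ 1698 (mod 1847)
1264^16 = (1264^8)^2 ≡ 1698^2 = 2883204 ≡ 37 (mod 1847)
1264^32 = (1264^16)^2 ≡ 37^2 = 1369 ≡ 1369 (mod 1847)
1264^40 = 1264^32 · 1264^8 ≡ 1369 · 1698 ≡ 1036 (mod 1847).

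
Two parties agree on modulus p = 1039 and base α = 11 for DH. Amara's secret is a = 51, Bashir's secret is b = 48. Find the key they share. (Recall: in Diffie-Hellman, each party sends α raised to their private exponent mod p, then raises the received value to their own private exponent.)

565

Amara sends A = α^a mod p = 11^51 mod 1039.
11^1 ≡ 11 (mod 1039)
11^2 = (11^1)^2 ≡ 11^2 = 121 ≡ 121 (mod 1039)
11^4 = (11^2)^2 ≡ 121^2 = 14641 ≡ 95 (mod 1039)
11^8 = (11^4)^2 ≡ 95^2 = 9025 ≡ 713 (mod 1039)
11^16 = (11^8)^2 ≡ 713^2 = 508369 ≡ 298 (mod 1039)
11^32 = (11^16)^2 ≡ 298^2 = 88804 ≡ 489 (mod 1039)
11^51 = 11^32 · 11^16 · 11^2 · 11^1 ≡ 489 · 298 · 121 · 11 ≡ 657 (mod 1039).
So A = 657. Bashir then computes K = A^b mod p = 657^48 mod 1039.
657^1 ≡ 657 (mod 1039)
657^2 = (657^1)^2 ≡ 657^2 = 431649 ≡ 464 (mod 1039)
657^4 = (657^2)^2 ≡ 464^2 = 215296 ≡ 223 (mod 1039)
657^8 = (657^4)^2 ≡ 223^2 = 49729 ≡ 896 (mod 1039)
657^16 = (657^8)^2 ≡ 896^2 = 802816 ≡ 708 (mod 1039)
657^32 = (657^16)^2 ≡ 708^2 = 501264 ≡ 466 (mod 1039)
657^48 = 657^32 · 657^16 ≡ 466 · 708 ≡ 565 (mod 1039).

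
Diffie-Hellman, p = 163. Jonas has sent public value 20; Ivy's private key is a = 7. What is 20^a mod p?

120

Shared key K = 20^7 mod 163.
20^1 ≡ 20 (mod 163)
20^2 = (20^1)^2 ≡ 20^2 = 400 ≡ 74 (mod 163)
20^4 = (20^2)^2 ≡ 74^2 = 5476 ≡ 97 (mod 163)
20^7 = 20^4 · 20^2 · 20^1 ≡ 97 · 74 · 20 ≡ 120 (mod 163).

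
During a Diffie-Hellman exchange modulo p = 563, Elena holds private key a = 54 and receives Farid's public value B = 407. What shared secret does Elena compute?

368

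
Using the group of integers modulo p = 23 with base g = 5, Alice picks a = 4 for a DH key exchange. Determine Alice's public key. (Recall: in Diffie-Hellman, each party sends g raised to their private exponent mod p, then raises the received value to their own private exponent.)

4

Public value = 5^{4} \pmod{23}.
5^1 ≡ 5 (mod 23)
5^2 = (5^1)^2 ≡ 5^2 = 25 ≡ 2 (mod 23)
5^4 = (5^2)^2 ≡ 2^2 = 4 ≡ 4 (mod 23)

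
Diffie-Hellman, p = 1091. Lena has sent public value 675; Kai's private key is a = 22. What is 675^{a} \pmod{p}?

195

Shared key K = 675^22 mod 1091.
675^1 ≡ 675 (mod 1091)
675^2 = (675^1)^2 ≡ 675^2 = 455625 ≡ 678 (mod 1091)
675^4 = (675^2)^2 ≡ 678^2 = 459684 ≡ 373 (mod 1091)
675^8 = (675^4)^2 ≡ 373^2 = 139129 ≡ 572 (mod 1091)
675^16 = (675^8)^2 ≡ 572^2 = 327184 ≡ 975 (mod 1091)
675^22 = 675^16 · 675^4 · 675^2 ≡ 975 · 373 · 678 ≡ 195 (mod 1091).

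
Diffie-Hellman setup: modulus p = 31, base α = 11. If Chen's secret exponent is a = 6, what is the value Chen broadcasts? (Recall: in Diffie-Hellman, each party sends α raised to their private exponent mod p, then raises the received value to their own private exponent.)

4

Public value = 11^6 mod 31.
11^1 ≡ 11 (mod 31)
11^2 = (11^1)^2 ≡ 11^2 = 121 ≡ 28 (mod 31)
11^4 = (11^2)^2 ≡ 28^2 = 784 ≡ 9 (mod 31)
11^6 = 11^4 · 11^2 ≡ 9 · 28 ≡ 4 (mod 31).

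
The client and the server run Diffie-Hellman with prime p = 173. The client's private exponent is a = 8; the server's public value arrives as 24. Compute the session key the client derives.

60

Shared key K = 24^8 mod 173.
24^1 ≡ 24 (mod 173)
24^2 = (24^1)^2 ≡ 24^2 = 576 ≡ 57 (mod 173)
24^4 = (24^2)^2 ≡ 57^2 = 3249 ≡ 135 (mod 173)
24^8 = (24^4)^2 ≡ 135^2 = 18225 ≡ 60 (mod 173)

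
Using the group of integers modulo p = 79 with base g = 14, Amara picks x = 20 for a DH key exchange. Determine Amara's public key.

67

Public value = 14^20 mod 79.
14^1 ≡ 14 (mod 79)
14^2 = (14^1)^2 ≡ 14^2 = 196 ≡ 38 (mod 79)
14^4 = (14^2)^2 ≡ 38^2 = 1444 ≡ 22 (mod 79)
14^8 = (14^4)^2 ≡ 22^2 = 484 ≡ 10 (mod 79)
14^16 = (14^8)^2 ≡ 10^2 = 100 ≡ 21 (mod 79)
14^20 = 14^16 · 14^4 ≡ 21 · 22 ≡ 67 (mod 79).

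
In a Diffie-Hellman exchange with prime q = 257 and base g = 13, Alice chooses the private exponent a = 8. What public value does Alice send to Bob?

128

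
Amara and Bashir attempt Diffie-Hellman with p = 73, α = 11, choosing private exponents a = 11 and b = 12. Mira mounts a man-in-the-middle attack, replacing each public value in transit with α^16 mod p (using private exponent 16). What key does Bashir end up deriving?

Bashir receives Mira's public value M = 11^16 mod 73 instead of the honest one.
11^1 ≡ 11 (mod 73)
11^2 = (11^1)^2 ≡ 11^2 = 121 ≡ 48 (mod 73)
11^4 = (11^2)^2 ≡ 48^2 = 2304 ≡ 41 (mod 73)
11^8 = (11^4)^2 ≡ 41^2 = 1681 ≡ 2 (mod 73)
11^16 = (11^8)^2 ≡ 2^2 = 4 ≡ 4 (mod 73)
So M = 4. Bashir computes K = M^12 mod 73.
4^1 ≡ 4 (mod 73)
4^2 = (4^1)^2 ≡ 4^2 = 16 ≡ 16 (mod 73)
4^4 = (4^2)^2 ≡ 16^2 = 256 ≡ 37 (mod 73)
4^8 = (4^4)^2 ≡ 37^2 = 1369 ≡ 55 (mod 73)
4^12 = 4^8 · 4^4 ≡ 55 · 37 ≡ 64 (mod 73).

64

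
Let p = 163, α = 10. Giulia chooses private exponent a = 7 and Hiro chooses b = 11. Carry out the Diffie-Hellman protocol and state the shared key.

Hiro sends B = α^b mod p = 10^11 mod 163.
10^1 ≡ 10 (mod 163)
10^2 = (10^1)^2 ≡ 10^2 = 100 ≡ 100 (mod 163)
10^4 = (10^2)^2 ≡ 100^2 = 10000 ≡ 57 (mod 163)
10^8 = (10^4)^2 ≡ 57^2 = 3249 ≡ 152 (mod 163)
10^11 = 10^8 · 10^2 · 10^1 ≡ 152 · 100 · 10 ≡ 84 (mod 163).
So B = 84. Giulia then computes K = B^a mod p = 84^7 mod 163.
84^1 ≡ 84 (mod 163)
84^2 = (84^1)^2 ≡ 84^2 = 7056 ≡ 47 (mod 163)
84^4 = (84^2)^2 ≡ 47^2 = 2209 ≡ 90 (mod 163)
84^7 = 84^4 · 84^2 · 84^1 ≡ 90 · 47 · 84 ≡ 143 (mod 163).

143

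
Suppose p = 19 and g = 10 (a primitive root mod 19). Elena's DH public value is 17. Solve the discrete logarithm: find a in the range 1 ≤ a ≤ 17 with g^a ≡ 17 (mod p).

Try successive powers of 10 modulo 19:
10^1 ≡ 10
10^2 ≡ 5
10^3 ≡ 12
10^4 ≡ 6
10^5 ≡ 3
10^6 ≡ 11
10^7 ≡ 15
10^8 ≡ 17
Found: a = 8.

8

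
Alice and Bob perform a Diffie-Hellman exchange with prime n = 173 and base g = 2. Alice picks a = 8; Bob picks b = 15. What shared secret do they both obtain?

Bob sends B = g^b mod n = 2^15 mod 173.
2^1 ≡ 2 (mod 173)
2^2 = (2^1)^2 ≡ 2^2 = 4 ≡ 4 (mod 173)
2^4 = (2^2)^2 ≡ 4^2 = 16 ≡ 16 (mod 173)
2^8 = (2^4)^2 ≡ 16^2 = 256 ≡ 83 (mod 173)
2^15 = 2^8 · 2^4 · 2^2 · 2^1 ≡ 83 · 16 · 4 · 2 ≡ 71 (mod 173).
So B = 71. Alice then computes K = B^a mod n = 71^8 mod 173.
71^1 ≡ 71 (mod 173)
71^2 = (71^1)^2 ≡ 71^2 = 5041 ≡ 24 (mod 173)
71^4 = (71^2)^2 ≡ 24^2 = 576 ≡ 57 (mod 173)
71^8 = (71^4)^2 ≡ 57^2 = 3249 ≡ 135 (mod 173)

135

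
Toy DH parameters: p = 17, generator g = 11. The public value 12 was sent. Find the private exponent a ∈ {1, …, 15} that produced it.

11

Try successive powers of 11 modulo 17:
11^1 ≡ 11
11^2 ≡ 2
11^3 ≡ 5
11^4 ≡ 4
11^5 ≡ 10
11^6 ≡ 8
11^7 ≡ 3
11^8 ≡ 16
11^9 ≡ 6
11^10 ≡ 15
11^11 ≡ 12
Found: a = 11.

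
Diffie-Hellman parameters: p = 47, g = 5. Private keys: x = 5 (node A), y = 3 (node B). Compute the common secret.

Node A sends A = g^x mod p = 5^5 mod 47.
5^1 ≡ 5 (mod 47)
5^2 = (5^1)^2 ≡ 5^2 = 25 ≡ 25 (mod 47)
5^4 = (5^2)^2 ≡ 25^2 = 625 ≡ 14 (mod 47)
5^5 = 5^4 · 5^1 ≡ 14 · 5 ≡ 23 (mod 47).
So A = 23. Node B then computes K = A^y mod p = 23^3 mod 47.
23^1 ≡ 23 (mod 47)
23^2 = (23^1)^2 ≡ 23^2 = 529 ≡ 12 (mod 47)
23^3 = 23^2 · 23^1 ≡ 12 · 23 ≡ 41 (mod 47).

41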